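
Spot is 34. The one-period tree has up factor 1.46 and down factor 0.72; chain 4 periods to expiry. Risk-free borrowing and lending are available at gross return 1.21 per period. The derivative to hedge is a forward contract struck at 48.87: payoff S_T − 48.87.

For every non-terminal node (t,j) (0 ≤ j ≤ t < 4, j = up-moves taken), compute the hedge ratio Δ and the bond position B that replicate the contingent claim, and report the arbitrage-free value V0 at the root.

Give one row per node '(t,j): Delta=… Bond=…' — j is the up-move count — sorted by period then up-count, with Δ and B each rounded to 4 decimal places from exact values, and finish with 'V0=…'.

Risk-neutral probability p* = (R−d)/(u−d) = (1.21−0.72)/(1.46−0.72) = 0.6622.
Terminal payoffs: V(4,0)=-39.7329, V(4,1)=-30.3420, V(4,2)=-11.2993, V(4,3)=27.3151, V(4,4)=105.6164
(3,0): S=12.6904. Δ = (V_up−V_dn)/(S_up−S_dn) = (-30.3420−-39.7329)/(18.5280−9.1371) = 1.0000. V = [p*·-30.3420 + (1−p*)·-39.7329]/1.21 = -27.6980. B = V − Δ·S = -40.3884.
(3,1): S=25.7334. Δ = (V_up−V_dn)/(S_up−S_dn) = (-11.2993−-30.3420)/(37.5707−18.5280) = 1.0000. V = [p*·-11.2993 + (1−p*)·-30.3420]/1.21 = -14.6551. B = V − Δ·S = -40.3884.
(3,2): S=52.1816. Δ = (V_up−V_dn)/(S_up−S_dn) = (27.3151−-11.2993)/(76.1851−37.5707) = 1.0000. V = [p*·27.3151 + (1−p*)·-11.2993]/1.21 = 11.7931. B = V − Δ·S = -40.3884.
(3,3): S=105.8126. Δ = (V_up−V_dn)/(S_up−S_dn) = (105.6164−27.3151)/(154.4864−76.1851) = 1.0000. V = [p*·105.6164 + (1−p*)·27.3151]/1.21 = 65.4242. B = V − Δ·S = -40.3884.
(2,0): S=17.6256. Δ = (V_up−V_dn)/(S_up−S_dn) = (-14.6551−-27.6980)/(25.7334−12.6904) = 1.0000. V = [p*·-14.6551 + (1−p*)·-27.6980]/1.21 = -15.7533. B = V − Δ·S = -33.3789.
(2,1): S=35.7408. Δ = (V_up−V_dn)/(S_up−S_dn) = (11.7931−-14.6551)/(52.1816−25.7334) = 1.0000. V = [p*·11.7931 + (1−p*)·-14.6551]/1.21 = 2.3619. B = V − Δ·S = -33.3789.
(2,2): S=72.4744. Δ = (V_up−V_dn)/(S_up−S_dn) = (65.4242−11.7931)/(105.8126−52.1816) = 1.0000. V = [p*·65.4242 + (1−p*)·11.7931]/1.21 = 39.0955. B = V − Δ·S = -33.3789.
(1,0): S=24.4800. Δ = (V_up−V_dn)/(S_up−S_dn) = (2.3619−-15.7533)/(35.7408−17.6256) = 1.0000. V = [p*·2.3619 + (1−p*)·-15.7533]/1.21 = -3.1058. B = V − Δ·S = -27.5858.
(1,1): S=49.6400. Δ = (V_up−V_dn)/(S_up−S_dn) = (39.0955−2.3619)/(72.4744−35.7408) = 1.0000. V = [p*·39.0955 + (1−p*)·2.3619]/1.21 = 22.0542. B = V − Δ·S = -27.5858.
(0,0): S=34.0000. Δ = (V_up−V_dn)/(S_up−S_dn) = (22.0542−-3.1058)/(49.6400−24.4800) = 1.0000. V = [p*·22.0542 + (1−p*)·-3.1058]/1.21 = 11.2018. B = V − Δ·S = -22.7982.
Each (Δ,B) replicates both successor values, so the strategy is self-financing and V0 is arbitrage-free.

(0,0): Delta=1.0000 Bond=-22.7982
(1,0): Delta=1.0000 Bond=-27.5858
(1,1): Delta=1.0000 Bond=-27.5858
(2,0): Delta=1.0000 Bond=-33.3789
(2,1): Delta=1.0000 Bond=-33.3789
(2,2): Delta=1.0000 Bond=-33.3789
(3,0): Delta=1.0000 Bond=-40.3884
(3,1): Delta=1.0000 Bond=-40.3884
(3,2): Delta=1.0000 Bond=-40.3884
(3,3): Delta=1.0000 Bond=-40.3884
V0=11.2018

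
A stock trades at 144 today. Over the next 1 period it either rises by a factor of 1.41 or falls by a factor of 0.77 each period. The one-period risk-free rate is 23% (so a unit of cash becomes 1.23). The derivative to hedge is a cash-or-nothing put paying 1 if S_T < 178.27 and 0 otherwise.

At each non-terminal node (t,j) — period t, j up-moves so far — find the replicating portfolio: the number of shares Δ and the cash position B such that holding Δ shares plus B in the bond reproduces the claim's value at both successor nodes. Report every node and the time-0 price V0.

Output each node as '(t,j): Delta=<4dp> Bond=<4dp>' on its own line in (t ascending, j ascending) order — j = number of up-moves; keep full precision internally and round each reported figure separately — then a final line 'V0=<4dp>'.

(0,0): Delta=-0.0109 Bond=1.7912
V0=0.2287

Since d<R<u, set p* = (R−d)/(u−d) = 0.7188; price each node as the discounted p*-expectation of its children.
Terminal payoffs: V(1,0)=1.0000, V(1,1)=0.0000
  t=0,j=0: stock 144.0000 → up 203.0400 (V=0.0000), down 110.8800 (V=1.0000). Price 0.2287; hedge Δ=-0.0109, bond B=1.7912.
Check: Δ(0,0)·S0 + B(0,0) = 0.2287 = V0.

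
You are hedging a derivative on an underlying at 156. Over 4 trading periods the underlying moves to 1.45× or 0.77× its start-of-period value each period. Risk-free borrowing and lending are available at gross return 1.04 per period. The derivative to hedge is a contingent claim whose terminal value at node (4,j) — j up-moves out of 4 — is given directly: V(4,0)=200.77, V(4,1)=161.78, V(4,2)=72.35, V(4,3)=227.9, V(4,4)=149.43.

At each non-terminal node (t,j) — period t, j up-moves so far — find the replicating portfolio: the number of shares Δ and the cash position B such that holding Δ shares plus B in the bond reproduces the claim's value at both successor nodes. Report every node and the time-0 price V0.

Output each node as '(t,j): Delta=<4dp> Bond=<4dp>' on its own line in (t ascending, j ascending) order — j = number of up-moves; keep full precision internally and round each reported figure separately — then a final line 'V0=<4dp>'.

Since d<R<u, set p* = (R−d)/(u−d) = 0.3971; price each node as the discounted p*-expectation of its children.
Payoff layer (t=4): V(4,0)=200.7700, V(4,1)=161.7800, V(4,2)=72.3500, V(4,3)=227.9000, V(4,4)=149.4300
(3,0): S=71.2191. Δ = (V_up−V_dn)/(S_up−S_dn) = (161.7800−200.7700)/(103.2678−54.8387) = -0.8051. V = [p*·161.7800 + (1−p*)·200.7700]/1.04 = 178.1622. B = V − Δ·S = 235.5004.
(3,1): S=134.1140. Δ = (V_up−V_dn)/(S_up−S_dn) = (72.3500−161.7800)/(194.4653−103.2678) = -0.9806. V = [p*·72.3500 + (1−p*)·161.7800]/1.04 = 121.4145. B = V − Δ·S = 252.9292.
(3,2): S=252.5523. Δ = (V_up−V_dn)/(S_up−S_dn) = (227.9000−72.3500)/(366.2008−194.4653) = 0.9058. V = [p*·227.9000 + (1−p*)·72.3500]/1.04 = 128.9543. B = V − Δ·S = -99.7957.
(3,3): S=475.5855. Δ = (V_up−V_dn)/(S_up−S_dn) = (149.4300−227.9000)/(689.5990−366.2008) = -0.2426. V = [p*·149.4300 + (1−p*)·227.9000]/1.04 = 189.1758. B = V − Δ·S = 304.5728.
(2,0): S=92.4924. Δ = (V_up−V_dn)/(S_up−S_dn) = (121.4145−178.1622)/(134.1140−71.2191) = -0.9023. V = [p*·121.4145 + (1−p*)·178.1622]/1.04 = 149.6442. B = V − Δ·S = 233.0968.
(2,1): S=174.1740. Δ = (V_up−V_dn)/(S_up−S_dn) = (128.9543−121.4145)/(252.5523−134.1140) = 0.0637. V = [p*·128.9543 + (1−p*)·121.4145]/1.04 = 119.6233. B = V − Δ·S = 108.5352.
(2,2): S=327.9900. Δ = (V_up−V_dn)/(S_up−S_dn) = (189.1758−128.9543)/(475.5855−252.5523) = 0.2700. V = [p*·189.1758 + (1−p*)·128.9543]/1.04 = 146.9863. B = V − Δ·S = 58.4254.
(1,0): S=120.1200. Δ = (V_up−V_dn)/(S_up−S_dn) = (119.6233−149.6442)/(174.1740−92.4924) = -0.3675. V = [p*·119.6233 + (1−p*)·149.6442]/1.04 = 132.4271. B = V − Δ·S = 176.5755.
(1,1): S=226.2000. Δ = (V_up−V_dn)/(S_up−S_dn) = (146.9863−119.6233)/(327.9900−174.1740) = 0.1779. V = [p*·146.9863 + (1−p*)·119.6233]/1.04 = 125.4693. B = V − Δ·S = 85.2295.
(0,0): S=156.0000. Δ = (V_up−V_dn)/(S_up−S_dn) = (125.4693−132.4271)/(226.2000−120.1200) = -0.0656. V = [p*·125.4693 + (1−p*)·132.4271]/1.04 = 124.6773. B = V − Δ·S = 134.9094.
Self-financing check: at every node Δ·S+B equals the discounted successor values.

(0,0): Delta=-0.0656 Bond=134.9094
(1,0): Delta=-0.3675 Bond=176.5755
(1,1): Delta=0.1779 Bond=85.2295
(2,0): Delta=-0.9023 Bond=233.0968
(2,1): Delta=0.0637 Bond=108.5352
(2,2): Delta=0.2700 Bond=58.4254
(3,0): Delta=-0.8051 Bond=235.5004
(3,1): Delta=-0.9806 Bond=252.9292
(3,2): Delta=0.9058 Bond=-99.7957
(3,3): Delta=-0.2426 Bond=304.5728
V0=124.6773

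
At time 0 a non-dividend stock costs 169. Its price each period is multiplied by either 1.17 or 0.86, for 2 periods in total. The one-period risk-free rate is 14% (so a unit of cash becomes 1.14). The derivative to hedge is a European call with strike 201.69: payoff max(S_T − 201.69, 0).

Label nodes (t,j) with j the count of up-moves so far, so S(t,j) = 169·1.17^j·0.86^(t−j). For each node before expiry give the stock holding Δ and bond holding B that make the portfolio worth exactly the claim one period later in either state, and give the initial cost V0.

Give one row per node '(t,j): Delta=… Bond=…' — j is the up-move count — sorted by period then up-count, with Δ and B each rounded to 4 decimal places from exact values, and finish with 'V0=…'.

(0,0): Delta=0.4485 Bond=-57.1753
(1,0): Delta=0.0000 Bond=0.0000
(1,1): Delta=0.4838 Bond=-72.1633
V0=18.6152

Risk-neutral probability p* = (R−d)/(u−d) = (1.14−0.86)/(1.17−0.86) = 0.9032.
At expiry t=2: V(2,0)=0.0000, V(2,1)=0.0000, V(2,2)=29.6541
Node (1,0) S=145.3400: V=(p*·0.0000+(1−p*)·0.0000)/1.14=0.0000; Δ=(0.0000−0.0000)/(170.0478−124.9924)=0.0000; B=V−Δ·S=0.0000
Node (1,1) S=197.7300: V=(p*·29.6541+(1−p*)·0.0000)/1.14=23.4950; Δ=(29.6541−0.0000)/(231.3441−170.0478)=0.4838; B=V−Δ·S=-72.1633
Node (0,0) S=169.0000: V=(p*·23.4950+(1−p*)·0.0000)/1.14=18.6152; Δ=(23.4950−0.0000)/(197.7300−145.3400)=0.4485; B=V−Δ·S=-57.1753
Each (Δ,B) replicates both successor values, so the strategy is self-financing and V0 is arbitrage-free.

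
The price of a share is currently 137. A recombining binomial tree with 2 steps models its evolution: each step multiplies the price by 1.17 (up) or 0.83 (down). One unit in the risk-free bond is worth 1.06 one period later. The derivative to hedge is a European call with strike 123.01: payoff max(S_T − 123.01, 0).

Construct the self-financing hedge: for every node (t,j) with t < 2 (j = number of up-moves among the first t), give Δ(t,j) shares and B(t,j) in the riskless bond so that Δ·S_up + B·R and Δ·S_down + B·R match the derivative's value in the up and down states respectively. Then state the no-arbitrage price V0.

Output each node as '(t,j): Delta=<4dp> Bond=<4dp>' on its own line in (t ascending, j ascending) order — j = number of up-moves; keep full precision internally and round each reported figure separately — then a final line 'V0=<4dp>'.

(0,0): Delta=0.8124 Bond=-81.1097
(1,0): Delta=0.2594 Bond=-23.1007
(1,1): Delta=1.0000 Bond=-116.0472
V0=30.1887

Risk-neutral probability p* = (R−d)/(u−d) = (1.06−0.83)/(1.17−0.83) = 0.6765.
At expiry t=2: V(2,0)=0.0000, V(2,1)=10.0307, V(2,2)=64.5293
  t=1,j=0: stock 113.7100 → up 133.0407 (V=10.0307), down 94.3793 (V=0.0000). Price 6.4014; hedge Δ=0.2594, bond B=-23.1007.
  t=1,j=1: stock 160.2900 → up 187.5393 (V=64.5293), down 133.0407 (V=10.0307). Price 44.2428; hedge Δ=1.0000, bond B=-116.0472.
  t=0,j=0: stock 137.0000 → up 160.2900 (V=44.2428), down 113.7100 (V=6.4014). Price 30.1887; hedge Δ=0.8124, bond B=-81.1097.
Check: Δ(0,0)·S0 + B(0,0) = 30.1887 = V0.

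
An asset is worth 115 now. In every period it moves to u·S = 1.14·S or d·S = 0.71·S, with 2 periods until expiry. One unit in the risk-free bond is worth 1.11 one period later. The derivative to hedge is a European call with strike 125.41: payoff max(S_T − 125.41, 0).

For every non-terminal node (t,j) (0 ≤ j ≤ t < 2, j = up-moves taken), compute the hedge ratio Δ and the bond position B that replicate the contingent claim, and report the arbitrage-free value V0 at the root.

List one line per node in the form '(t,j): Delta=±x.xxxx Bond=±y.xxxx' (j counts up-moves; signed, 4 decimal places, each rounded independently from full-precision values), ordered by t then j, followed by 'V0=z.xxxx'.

Under the risk-neutral measure, an up-move has probability p* = (R−d)/(u−d) = 0.9302 and values discount at R = 1.11.
Terminal values V(2,·): V(2,0)=0.0000, V(2,1)=0.0000, V(2,2)=24.0440
  t=1,j=0: stock 81.6500 → up 93.0810 (V=0.0000), down 57.9715 (V=0.0000). Price 0.0000; hedge Δ=0.0000, bond B=0.0000.
  t=1,j=1: stock 131.1000 → up 149.4540 (V=24.0440), down 93.0810 (V=0.0000). Price 20.1500; hedge Δ=0.4265, bond B=-35.7663.
  t=0,j=0: stock 115.0000 → up 131.1000 (V=20.1500), down 81.6500 (V=0.0000). Price 16.8867; hedge Δ=0.4075, bond B=-29.9738.
Self-financing check: at every node Δ·S+B equals the discounted successor values.

(0,0): Delta=0.4075 Bond=-29.9738
(1,0): Delta=0.0000 Bond=0.0000
(1,1): Delta=0.4265 Bond=-35.7663
V0=16.8867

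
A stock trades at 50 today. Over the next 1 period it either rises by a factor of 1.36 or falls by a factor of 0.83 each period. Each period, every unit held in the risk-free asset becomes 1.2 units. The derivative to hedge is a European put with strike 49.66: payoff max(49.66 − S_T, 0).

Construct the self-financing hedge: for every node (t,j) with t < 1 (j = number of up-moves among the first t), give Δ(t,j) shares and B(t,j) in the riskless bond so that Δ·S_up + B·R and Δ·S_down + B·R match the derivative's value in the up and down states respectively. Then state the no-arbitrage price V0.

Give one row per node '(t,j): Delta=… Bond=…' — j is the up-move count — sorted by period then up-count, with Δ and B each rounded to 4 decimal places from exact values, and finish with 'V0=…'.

The replicating-portfolio and risk-neutral prices coincide; use p* = (1.2−0.83)/(1.36−0.83) = 0.6981 for the latter.
Payoff layer (t=1): V(1,0)=8.1600, V(1,1)=0.0000
(0,0): S=50.0000. Δ = (V_up−V_dn)/(S_up−S_dn) = (0.0000−8.1600)/(68.0000−41.5000) = -0.3079. V = [p*·0.0000 + (1−p*)·8.1600]/1.2 = 2.0528. B = V − Δ·S = 17.4491.
Root portfolio cost Δ·50+B reproduces V0=2.0528.

(0,0): Delta=-0.3079 Bond=17.4491
V0=2.0528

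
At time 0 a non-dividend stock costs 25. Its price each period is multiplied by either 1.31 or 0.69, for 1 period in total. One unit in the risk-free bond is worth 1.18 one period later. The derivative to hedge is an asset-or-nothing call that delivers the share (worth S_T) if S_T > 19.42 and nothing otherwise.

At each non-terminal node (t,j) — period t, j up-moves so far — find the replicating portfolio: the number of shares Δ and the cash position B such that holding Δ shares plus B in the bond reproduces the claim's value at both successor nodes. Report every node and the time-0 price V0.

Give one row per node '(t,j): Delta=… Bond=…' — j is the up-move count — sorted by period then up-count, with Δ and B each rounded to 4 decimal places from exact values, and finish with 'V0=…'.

(0,0): Delta=2.1129 Bond=-30.8878
V0=21.9348

Under the risk-neutral measure, an up-move has probability p* = (R−d)/(u−d) = 0.7903 and values discount at R = 1.18.
Payoff layer (t=1): V(1,0)=0.0000, V(1,1)=32.7500
Node (0,0) S=25.0000: V=(p*·32.7500+(1−p*)·0.0000)/1.18=21.9348; Δ=(32.7500−0.0000)/(32.7500−17.2500)=2.1129; B=V−Δ·S=-30.8878
The time-0 hedge costs 21.9348, which is the no-arbitrage price.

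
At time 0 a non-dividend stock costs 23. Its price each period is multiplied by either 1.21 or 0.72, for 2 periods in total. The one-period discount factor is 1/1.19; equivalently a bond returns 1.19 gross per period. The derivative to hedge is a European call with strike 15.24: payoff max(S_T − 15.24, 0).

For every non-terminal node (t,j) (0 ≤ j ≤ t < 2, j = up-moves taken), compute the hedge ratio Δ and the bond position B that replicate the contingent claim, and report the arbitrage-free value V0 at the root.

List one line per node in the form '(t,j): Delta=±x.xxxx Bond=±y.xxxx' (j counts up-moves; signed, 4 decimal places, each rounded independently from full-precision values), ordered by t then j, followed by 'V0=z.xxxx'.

(0,0): Delta=0.9899 Bond=-10.5259
(1,0): Delta=0.5912 Bond=-5.9240
(1,1): Delta=1.0000 Bond=-12.8067
V0=12.2420

Since d<R<u, set p* = (R−d)/(u−d) = 0.9592; price each node as the discounted p*-expectation of its children.
Terminal values V(2,·): V(2,0)=0.0000, V(2,1)=4.7976, V(2,2)=18.4343
  t=1,j=0: stock 16.5600 → up 20.0376 (V=4.7976), down 11.9232 (V=0.0000). Price 3.8670; hedge Δ=0.5912, bond B=-5.9240.
  t=1,j=1: stock 27.8300 → up 33.6743 (V=18.4343), down 20.0376 (V=4.7976). Price 15.0233; hedge Δ=1.0000, bond B=-12.8067.
  t=0,j=0: stock 23.0000 → up 27.8300 (V=15.0233), down 16.5600 (V=3.8670). Price 12.2420; hedge Δ=0.9899, bond B=-10.5259.
Root portfolio cost Δ·23+B reproduces V0=12.2420.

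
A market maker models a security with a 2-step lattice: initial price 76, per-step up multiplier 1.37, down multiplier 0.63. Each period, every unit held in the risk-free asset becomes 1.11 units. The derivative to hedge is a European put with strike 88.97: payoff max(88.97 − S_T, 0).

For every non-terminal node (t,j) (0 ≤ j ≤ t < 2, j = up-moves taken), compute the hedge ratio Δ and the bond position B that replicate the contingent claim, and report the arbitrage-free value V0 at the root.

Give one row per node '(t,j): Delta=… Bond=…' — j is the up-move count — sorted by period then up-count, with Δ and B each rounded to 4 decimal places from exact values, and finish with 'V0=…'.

No-arbitrage ⇒ martingale measure with p* = (R−d)/(u−d) = 0.6486.
Terminal payoffs: V(2,0)=58.8056, V(2,1)=23.3744, V(2,2)=0.0000
(1,0): S=47.8800. Δ = (V_up−V_dn)/(S_up−S_dn) = (23.3744−58.8056)/(65.5956−30.1644) = -1.0000. V = [p*·23.3744 + (1−p*)·58.8056]/1.11 = 32.2732. B = V − Δ·S = 80.1532.
(1,1): S=104.1200. Δ = (V_up−V_dn)/(S_up−S_dn) = (0.0000−23.3744)/(142.6444−65.5956) = -0.3034. V = [p*·0.0000 + (1−p*)·23.3744]/1.11 = 7.3988. B = V − Δ·S = 38.9858.
(0,0): S=76.0000. Δ = (V_up−V_dn)/(S_up−S_dn) = (7.3988−32.2732)/(104.1200−47.8800) = -0.4423. V = [p*·7.3988 + (1−p*)·32.2732]/1.11 = 14.5391. B = V − Δ·S = 48.1532.
Each (Δ,B) replicates both successor values, so the strategy is self-financing and V0 is arbitrage-free.

(0,0): Delta=-0.4423 Bond=48.1532
(1,0): Delta=-1.0000 Bond=80.1532
(1,1): Delta=-0.3034 Bond=38.9858
V0=14.5391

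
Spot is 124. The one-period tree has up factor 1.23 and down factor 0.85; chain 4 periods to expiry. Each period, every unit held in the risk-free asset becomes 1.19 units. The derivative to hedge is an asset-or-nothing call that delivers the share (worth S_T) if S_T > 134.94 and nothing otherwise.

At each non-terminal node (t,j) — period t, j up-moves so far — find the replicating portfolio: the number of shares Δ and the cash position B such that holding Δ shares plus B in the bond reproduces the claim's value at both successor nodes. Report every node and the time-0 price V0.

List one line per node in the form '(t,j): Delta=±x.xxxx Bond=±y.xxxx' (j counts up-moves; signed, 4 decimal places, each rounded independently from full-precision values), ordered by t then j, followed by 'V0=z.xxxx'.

The replicating-portfolio and risk-neutral prices coincide; use p* = (1.19−0.85)/(1.23−0.85) = 0.8947 for the latter.
Terminal values V(4,·): V(4,0)=0.0000, V(4,1)=0.0000, V(4,2)=135.5407, V(4,3)=196.1354, V(4,4)=283.8194
  t=3,j=0: stock 76.1515 → up 93.6663 (V=0.0000), down 64.7288 (V=0.0000). Price 0.0000; hedge Δ=0.0000, bond B=0.0000.
  t=3,j=1: stock 110.1957 → up 135.5407 (V=135.5407), down 93.6663 (V=0.0000). Price 101.9103; hedge Δ=3.2368, bond B=-254.7758.
  t=3,j=2: stock 159.4597 → up 196.1354 (V=196.1354), down 135.5407 (V=135.5407). Price 159.4597; hedge Δ=1.0000, bond B=0.0000.
  t=3,j=3: stock 230.7475 → up 283.8194 (V=283.8194), down 196.1354 (V=196.1354). Price 230.7475; hedge Δ=1.0000, bond B=0.0000.
  t=2,j=0: stock 89.5900 → up 110.1957 (V=101.9103), down 76.1515 (V=0.0000). Price 76.6243; hedge Δ=2.9935, bond B=-191.5607.
  t=2,j=1: stock 129.6420 → up 159.4597 (V=159.4597), down 110.1957 (V=101.9103). Price 128.9091; hedge Δ=1.1682, bond B=-22.5366.
  t=2,j=2: stock 187.5996 → up 230.7475 (V=230.7475), down 159.4597 (V=159.4597). Price 187.5996; hedge Δ=1.0000, bond B=0.0000.
  t=1,j=0: stock 105.4000 → up 129.6420 (V=128.9091), down 89.5900 (V=76.6243). Price 103.7020; hedge Δ=1.3054, bond B=-33.8896.
  t=1,j=1: stock 152.5200 → up 187.5996 (V=187.5996), down 129.6420 (V=128.9091). Price 152.4552; hedge Δ=1.0126, bond B=-1.9935.
  t=0,j=0: stock 124.0000 → up 152.5200 (V=152.4552), down 105.4000 (V=103.7020). Price 123.8011; hedge Δ=1.0347, bond B=-4.4966.
Check: Δ(0,0)·S0 + B(0,0) = 123.8011 = V0.

(0,0): Delta=1.0347 Bond=-4.4966
(1,0): Delta=1.3054 Bond=-33.8896
(1,1): Delta=1.0126 Bond=-1.9935
(2,0): Delta=2.9935 Bond=-191.5607
(2,1): Delta=1.1682 Bond=-22.5366
(2,2): Delta=1.0000 Bond=0.0000
(3,0): Delta=0.0000 Bond=0.0000
(3,1): Delta=3.2368 Bond=-254.7758
(3,2): Delta=1.0000 Bond=0.0000
(3,3): Delta=1.0000 Bond=0.0000
V0=123.8011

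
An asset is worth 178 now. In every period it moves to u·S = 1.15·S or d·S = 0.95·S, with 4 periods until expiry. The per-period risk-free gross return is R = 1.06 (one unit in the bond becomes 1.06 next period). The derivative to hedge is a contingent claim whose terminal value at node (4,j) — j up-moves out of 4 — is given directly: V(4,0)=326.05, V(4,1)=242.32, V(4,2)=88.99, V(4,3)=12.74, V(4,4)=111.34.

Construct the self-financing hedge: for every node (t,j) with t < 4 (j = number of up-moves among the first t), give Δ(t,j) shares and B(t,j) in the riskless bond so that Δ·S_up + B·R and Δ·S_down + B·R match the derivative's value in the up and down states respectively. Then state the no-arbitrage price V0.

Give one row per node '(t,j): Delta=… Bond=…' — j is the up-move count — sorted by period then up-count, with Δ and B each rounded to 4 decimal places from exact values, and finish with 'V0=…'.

(0,0): Delta=-1.7357 Bond=395.0290
(1,0): Delta=-3.0505 Bond=641.0574
(1,1): Delta=-0.8471 Bond=236.8272
(2,0): Delta=-3.5826 Bond=764.9929
(2,1): Delta=-2.6909 Bond=609.5893
(2,2): Delta=0.3991 Bond=-42.3243
(3,0): Delta=-2.7432 Bond=682.7995
(3,1): Delta=-4.1498 Bond=915.6958
(3,2): Delta=-1.7048 Bond=425.6392
(3,3): Delta=1.8211 Bond=-429.8208
V0=86.0689

Under the risk-neutral measure, an up-move has probability p* = (R−d)/(u−d) = 0.5500 and values discount at R = 1.06.
At expiry t=4: V(4,0)=326.0500, V(4,1)=242.3200, V(4,2)=88.9900, V(4,3)=12.7400, V(4,4)=111.3400
  t=3,j=0: stock 152.6127 → up 175.5047 (V=242.3200), down 144.9821 (V=326.0500). Price 264.1495; hedge Δ=-2.7432, bond B=682.7995.
  t=3,j=1: stock 184.7417 → up 212.4530 (V=88.9900), down 175.5047 (V=242.3200). Price 149.0458; hedge Δ=-4.1498, bond B=915.6958.
  t=3,j=2: stock 223.6347 → up 257.1800 (V=12.7400), down 212.4530 (V=88.9900). Price 44.3892; hedge Δ=-1.7048, bond B=425.6392.
  t=3,j=3: stock 270.7157 → up 311.3231 (V=111.3400), down 257.1800 (V=12.7400). Price 63.1792; hedge Δ=1.8211, bond B=-429.8208.
  t=2,j=0: stock 160.6450 → up 184.7417 (V=149.0458), down 152.6127 (V=264.1495). Price 189.4740; hedge Δ=-3.5826, bond B=764.9929.
  t=2,j=1: stock 194.4650 → up 223.6347 (V=44.3892), down 184.7417 (V=149.0458). Price 86.3062; hedge Δ=-2.6909, bond B=609.5893.
  t=2,j=2: stock 235.4050 → up 270.7157 (V=63.1792), down 223.6347 (V=44.3892). Price 51.6261; hedge Δ=0.3991, bond B=-42.3243.
  t=1,j=0: stock 169.1000 → up 194.4650 (V=86.3062), down 160.6450 (V=189.4740). Price 125.2186; hedge Δ=-3.0505, bond B=641.0574.
  t=1,j=1: stock 204.7000 → up 235.4050 (V=51.6261), down 194.4650 (V=86.3062). Price 63.4266; hedge Δ=-0.8471, bond B=236.8272.
  t=0,j=0: stock 178.0000 → up 204.7000 (V=63.4266), down 169.1000 (V=125.2186). Price 86.0689; hedge Δ=-1.7357, bond B=395.0290.
Root portfolio cost Δ·178+B reproduces V0=86.0689.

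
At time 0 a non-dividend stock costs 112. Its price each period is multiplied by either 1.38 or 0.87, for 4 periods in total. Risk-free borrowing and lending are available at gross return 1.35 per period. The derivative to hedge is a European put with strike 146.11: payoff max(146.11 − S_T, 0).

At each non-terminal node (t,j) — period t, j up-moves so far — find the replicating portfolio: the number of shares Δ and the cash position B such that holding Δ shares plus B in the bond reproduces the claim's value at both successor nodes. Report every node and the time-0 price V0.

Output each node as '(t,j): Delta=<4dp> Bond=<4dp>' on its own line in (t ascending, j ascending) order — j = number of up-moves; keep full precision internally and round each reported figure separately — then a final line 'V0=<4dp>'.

The replicating-portfolio and risk-neutral prices coincide; use p* = (1.35−0.87)/(1.38−0.87) = 0.9412 for the latter.
At expiry t=4: V(4,0)=81.9455, V(4,1)=44.3318, V(4,2)=0.0000, V(4,3)=0.0000, V(4,4)=0.0000
Node (3,0) S=73.7523: V=(p*·44.3318+(1−p*)·81.9455)/1.35=34.4773; Δ=(44.3318−81.9455)/(101.7782−64.1645)=-1.0000; B=V−Δ·S=108.2296
Node (3,1) S=116.9865: V=(p*·0.0000+(1−p*)·44.3318)/1.35=1.9317; Δ=(0.0000−44.3318)/(161.4413−101.7782)=-0.7430; B=V−Δ·S=88.8567
Node (3,2) S=185.5647: V=(p*·0.0000+(1−p*)·0.0000)/1.35=0.0000; Δ=(0.0000−0.0000)/(256.0793−161.4413)=0.0000; B=V−Δ·S=0.0000
Node (3,3) S=294.3441: V=(p*·0.0000+(1−p*)·0.0000)/1.35=0.0000; Δ=(0.0000−0.0000)/(406.1948−256.0793)=0.0000; B=V−Δ·S=0.0000
Node (2,0) S=84.7728: V=(p*·1.9317+(1−p*)·34.4773)/1.35=2.8490; Δ=(1.9317−34.4773)/(116.9865−73.7523)=-0.7528; B=V−Δ·S=66.6639
Node (2,1) S=134.4672: V=(p*·0.0000+(1−p*)·1.9317)/1.35=0.0842; Δ=(0.0000−1.9317)/(185.5647−116.9865)=-0.0282; B=V−Δ·S=3.8718
Node (2,2) S=213.2928: V=(p*·0.0000+(1−p*)·0.0000)/1.35=0.0000; Δ=(0.0000−0.0000)/(294.3441−185.5647)=0.0000; B=V−Δ·S=0.0000
Node (1,0) S=97.4400: V=(p*·0.0842+(1−p*)·2.8490)/1.35=0.1828; Δ=(0.0842−2.8490)/(134.4672−84.7728)=-0.0556; B=V−Δ·S=5.6040
Node (1,1) S=154.5600: V=(p*·0.0000+(1−p*)·0.0842)/1.35=0.0037; Δ=(0.0000−0.0842)/(213.2928−134.4672)=-0.0011; B=V−Δ·S=0.1687
Node (0,0) S=112.0000: V=(p*·0.0037+(1−p*)·0.1828)/1.35=0.0105; Δ=(0.0037−0.1828)/(154.5600−97.4400)=-0.0031; B=V−Δ·S=0.3618
Each (Δ,B) replicates both successor values, so the strategy is self-financing and V0 is arbitrage-free.

(0,0): Delta=-0.0031 Bond=0.3618
(1,0): Delta=-0.0556 Bond=5.6040
(1,1): Delta=-0.0011 Bond=0.1687
(2,0): Delta=-0.7528 Bond=66.6639
(2,1): Delta=-0.0282 Bond=3.8718
(2,2): Delta=0.0000 Bond=0.0000
(3,0): Delta=-1.0000 Bond=108.2296
(3,1): Delta=-0.7430 Bond=88.8567
(3,2): Delta=0.0000 Bond=0.0000
(3,3): Delta=0.0000 Bond=0.0000
V0=0.0105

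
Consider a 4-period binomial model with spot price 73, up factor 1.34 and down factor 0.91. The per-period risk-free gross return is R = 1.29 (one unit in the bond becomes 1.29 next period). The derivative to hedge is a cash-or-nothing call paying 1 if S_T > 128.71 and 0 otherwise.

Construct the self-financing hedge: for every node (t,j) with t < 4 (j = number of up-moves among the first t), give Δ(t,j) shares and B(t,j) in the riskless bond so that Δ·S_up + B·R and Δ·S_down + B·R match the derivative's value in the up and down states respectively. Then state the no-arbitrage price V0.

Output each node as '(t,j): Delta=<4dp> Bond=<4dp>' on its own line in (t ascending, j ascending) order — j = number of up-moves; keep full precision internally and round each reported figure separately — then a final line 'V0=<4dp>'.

(0,0): Delta=0.0040 Bond=0.0410
(1,0): Delta=0.0164 Bond=-0.7699
(1,1): Delta=0.0029 Bond=0.1612
(2,0): Delta=0.0000 Bond=0.0000
(2,1): Delta=0.0179 Bond=-1.1239
(2,2): Delta=0.0016 Bond=0.3832
(3,0): Delta=0.0000 Bond=0.0000
(3,1): Delta=0.0000 Bond=0.0000
(3,2): Delta=0.0195 Bond=-1.6405
(3,3): Delta=0.0000 Bond=0.7752
V0=0.3362

The replicating-portfolio and risk-neutral prices coincide; use p* = (1.29−0.91)/(1.34−0.91) = 0.8837 for the latter.
At expiry t=4: V(4,0)=0.0000, V(4,1)=0.0000, V(4,2)=0.0000, V(4,3)=1.0000, V(4,4)=1.0000
  t=3,j=0: stock 55.0107 → up 73.7143 (V=0.0000), down 50.0597 (V=0.0000). Price 0.0000; hedge Δ=0.0000, bond B=0.0000.
  t=3,j=1: stock 81.0047 → up 108.5464 (V=0.0000), down 73.7143 (V=0.0000). Price 0.0000; hedge Δ=0.0000, bond B=0.0000.
  t=3,j=2: stock 119.2817 → up 159.8375 (V=1.0000), down 108.5464 (V=0.0000). Price 0.6851; hedge Δ=0.0195, bond B=-1.6405.
  t=3,j=3: stock 175.6456 → up 235.3651 (V=1.0000), down 159.8375 (V=1.0000). Price 0.7752; hedge Δ=0.0000, bond B=0.7752.
  t=2,j=0: stock 60.4513 → up 81.0047 (V=0.0000), down 55.0107 (V=0.0000). Price 0.0000; hedge Δ=0.0000, bond B=0.0000.
  t=2,j=1: stock 89.0162 → up 119.2817 (V=0.6851), down 81.0047 (V=0.0000). Price 0.4693; hedge Δ=0.0179, bond B=-1.1239.
  t=2,j=2: stock 131.0788 → up 175.6456 (V=0.7752), down 119.2817 (V=0.6851). Price 0.5928; hedge Δ=0.0016, bond B=0.3832.
  t=1,j=0: stock 66.4300 → up 89.0162 (V=0.4693), down 60.4513 (V=0.0000). Price 0.3215; hedge Δ=0.0164, bond B=-0.7699.
  t=1,j=1: stock 97.8200 → up 131.0788 (V=0.5928), down 89.0162 (V=0.4693). Price 0.4484; hedge Δ=0.0029, bond B=0.1612.
  t=0,j=0: stock 73.0000 → up 97.8200 (V=0.4484), down 66.4300 (V=0.3215). Price 0.3362; hedge Δ=0.0040, bond B=0.0410.
Each (Δ,B) replicates both successor values, so the strategy is self-financing and V0 is arbitrage-free.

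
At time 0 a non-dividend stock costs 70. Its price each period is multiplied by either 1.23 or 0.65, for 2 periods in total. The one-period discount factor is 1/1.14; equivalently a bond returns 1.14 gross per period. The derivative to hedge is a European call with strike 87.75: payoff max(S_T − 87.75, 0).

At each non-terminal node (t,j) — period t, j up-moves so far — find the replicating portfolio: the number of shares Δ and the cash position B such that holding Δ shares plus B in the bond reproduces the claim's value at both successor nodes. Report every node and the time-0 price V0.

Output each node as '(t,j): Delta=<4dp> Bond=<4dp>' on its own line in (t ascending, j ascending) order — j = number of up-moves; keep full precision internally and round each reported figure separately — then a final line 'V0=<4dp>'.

Risk-neutral probability p* = (R−d)/(u−d) = (1.14−0.65)/(1.23−0.65) = 0.8448.
Terminal payoffs: V(2,0)=0.0000, V(2,1)=0.0000, V(2,2)=18.1530
  t=1,j=0: stock 45.5000 → up 55.9650 (V=0.0000), down 29.5750 (V=0.0000). Price 0.0000; hedge Δ=0.0000, bond B=0.0000.
  t=1,j=1: stock 86.1000 → up 105.9030 (V=18.1530), down 55.9650 (V=0.0000). Price 13.4528; hedge Δ=0.3635, bond B=-17.8455.
  t=0,j=0: stock 70.0000 → up 86.1000 (V=13.4528), down 45.5000 (V=0.0000). Price 9.9695; hedge Δ=0.3313, bond B=-13.2249.
The time-0 hedge costs 9.9695, which is the no-arbitrage price.

(0,0): Delta=0.3313 Bond=-13.2249
(1,0): Delta=0.0000 Bond=0.0000
(1,1): Delta=0.3635 Bond=-17.8455
V0=9.9695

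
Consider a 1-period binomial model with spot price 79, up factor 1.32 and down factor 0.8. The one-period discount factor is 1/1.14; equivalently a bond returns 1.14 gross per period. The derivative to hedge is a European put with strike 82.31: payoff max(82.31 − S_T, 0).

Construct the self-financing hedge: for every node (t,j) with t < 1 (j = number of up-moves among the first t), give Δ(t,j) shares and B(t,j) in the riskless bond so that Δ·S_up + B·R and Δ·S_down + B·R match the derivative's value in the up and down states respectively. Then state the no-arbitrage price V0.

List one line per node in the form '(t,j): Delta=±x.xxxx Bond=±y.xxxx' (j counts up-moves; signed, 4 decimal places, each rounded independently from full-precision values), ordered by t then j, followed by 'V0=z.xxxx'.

(0,0): Delta=-0.4652 Bond=42.5526
V0=5.8026

No-arbitrage ⇒ martingale measure with p* = (R−d)/(u−d) = 0.6538.
At expiry t=1: V(1,0)=19.1100, V(1,1)=0.0000
(0,0): S=79.0000. Δ = (V_up−V_dn)/(S_up−S_dn) = (0.0000−19.1100)/(104.2800−63.2000) = -0.4652. V = [p*·0.0000 + (1−p*)·19.1100]/1.14 = 5.8026. B = V − Δ·S = 42.5526.
Each (Δ,B) replicates both successor values, so the strategy is self-financing and V0 is arbitrage-free.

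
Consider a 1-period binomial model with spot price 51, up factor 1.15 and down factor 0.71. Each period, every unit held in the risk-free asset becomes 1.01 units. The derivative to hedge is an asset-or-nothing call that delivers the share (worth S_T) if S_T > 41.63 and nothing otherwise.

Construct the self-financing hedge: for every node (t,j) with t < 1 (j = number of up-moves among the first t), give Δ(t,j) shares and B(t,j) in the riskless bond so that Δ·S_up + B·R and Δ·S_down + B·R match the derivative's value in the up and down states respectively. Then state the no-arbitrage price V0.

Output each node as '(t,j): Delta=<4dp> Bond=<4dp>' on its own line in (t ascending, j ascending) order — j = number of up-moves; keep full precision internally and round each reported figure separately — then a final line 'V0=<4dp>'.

Under the risk-neutral measure, an up-move has probability p* = (R−d)/(u−d) = 0.6818 and values discount at R = 1.01.
Terminal values V(1,·): V(1,0)=0.0000, V(1,1)=58.6500
Node (0,0) S=51.0000: V=(p*·58.6500+(1−p*)·0.0000)/1.01=39.5927; Δ=(58.6500−0.0000)/(58.6500−36.2100)=2.6136; B=V−Δ·S=-93.7027
The time-0 hedge costs 39.5927, which is the no-arbitrage price.

(0,0): Delta=2.6136 Bond=-93.7027
V0=39.5927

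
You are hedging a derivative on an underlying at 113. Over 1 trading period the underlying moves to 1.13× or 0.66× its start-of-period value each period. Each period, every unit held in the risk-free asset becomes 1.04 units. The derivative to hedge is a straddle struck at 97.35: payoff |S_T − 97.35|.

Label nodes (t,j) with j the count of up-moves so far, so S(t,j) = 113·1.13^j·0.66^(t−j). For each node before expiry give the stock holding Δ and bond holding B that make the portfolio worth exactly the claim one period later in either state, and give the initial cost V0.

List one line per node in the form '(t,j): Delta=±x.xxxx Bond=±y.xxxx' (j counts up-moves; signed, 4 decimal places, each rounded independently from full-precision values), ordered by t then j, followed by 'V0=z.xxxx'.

(0,0): Delta=0.1425 Bond=11.6729
V0=27.7793

Since d<R<u, set p* = (R−d)/(u−d) = 0.8085; price each node as the discounted p*-expectation of its children.
Terminal values V(1,·): V(1,0)=22.7700, V(1,1)=30.3400
(0,0): S=113.0000. Δ = (V_up−V_dn)/(S_up−S_dn) = (30.3400−22.7700)/(127.6900−74.5800) = 0.1425. V = [p*·30.3400 + (1−p*)·22.7700]/1.04 = 27.7793. B = V − Δ·S = 11.6729.
Check: Δ(0,0)·S0 + B(0,0) = 27.7793 = V0.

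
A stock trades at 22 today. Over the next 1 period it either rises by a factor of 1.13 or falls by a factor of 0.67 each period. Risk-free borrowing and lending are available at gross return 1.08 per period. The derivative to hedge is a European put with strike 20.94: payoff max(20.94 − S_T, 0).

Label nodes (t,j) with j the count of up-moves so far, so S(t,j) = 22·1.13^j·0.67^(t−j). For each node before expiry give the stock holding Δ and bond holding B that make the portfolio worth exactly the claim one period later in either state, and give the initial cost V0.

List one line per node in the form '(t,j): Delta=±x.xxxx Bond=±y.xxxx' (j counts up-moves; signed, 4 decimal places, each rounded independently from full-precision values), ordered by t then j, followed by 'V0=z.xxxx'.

The replicating-portfolio and risk-neutral prices coincide; use p* = (1.08−0.67)/(1.13−0.67) = 0.8913 for the latter.
At expiry t=1: V(1,0)=6.2000, V(1,1)=0.0000
  t=0,j=0: stock 22.0000 → up 24.8600 (V=0.0000), down 14.7400 (V=6.2000). Price 0.6240; hedge Δ=-0.6126, bond B=14.1023.
Self-financing check: at every node Δ·S+B equals the discounted successor values.

(0,0): Delta=-0.6126 Bond=14.1023
V0=0.6240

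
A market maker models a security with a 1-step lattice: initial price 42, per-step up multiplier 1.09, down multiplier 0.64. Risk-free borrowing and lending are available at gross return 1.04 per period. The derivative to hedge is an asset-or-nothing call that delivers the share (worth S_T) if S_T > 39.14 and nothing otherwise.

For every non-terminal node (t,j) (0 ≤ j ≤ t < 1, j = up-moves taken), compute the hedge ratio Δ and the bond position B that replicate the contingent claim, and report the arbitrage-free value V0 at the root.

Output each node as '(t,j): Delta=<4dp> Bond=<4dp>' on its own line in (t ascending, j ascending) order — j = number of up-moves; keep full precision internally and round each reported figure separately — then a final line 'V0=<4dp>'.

(0,0): Delta=2.4222 Bond=-62.6051
V0=39.1282

No-arbitrage ⇒ martingale measure with p* = (R−d)/(u−d) = 0.8889.
Terminal values V(1,·): V(1,0)=0.0000, V(1,1)=45.7800
(0,0): S=42.0000. Δ = (V_up−V_dn)/(S_up−S_dn) = (45.7800−0.0000)/(45.7800−26.8800) = 2.4222. V = [p*·45.7800 + (1−p*)·0.0000]/1.04 = 39.1282. B = V − Δ·S = -62.6051.
Each (Δ,B) replicates both successor values, so the strategy is self-financing and V0 is arbitrage-free.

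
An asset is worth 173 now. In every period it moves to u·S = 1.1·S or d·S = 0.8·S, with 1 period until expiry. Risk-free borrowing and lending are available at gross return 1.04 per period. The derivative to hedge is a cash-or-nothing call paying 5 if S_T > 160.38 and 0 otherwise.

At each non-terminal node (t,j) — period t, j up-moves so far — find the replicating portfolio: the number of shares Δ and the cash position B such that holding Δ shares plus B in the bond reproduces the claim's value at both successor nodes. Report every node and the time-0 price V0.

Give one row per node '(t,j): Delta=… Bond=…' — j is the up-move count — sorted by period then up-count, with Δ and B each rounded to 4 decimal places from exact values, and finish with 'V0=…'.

(0,0): Delta=0.0963 Bond=-12.8205
V0=3.8462

The replicating-portfolio and risk-neutral prices coincide; use p* = (1.04−0.8)/(1.1−0.8) = 0.8000 for the latter.
Terminal values V(1,·): V(1,0)=0.0000, V(1,1)=5.0000
  t=0,j=0: stock 173.0000 → up 190.3000 (V=5.0000), down 138.4000 (V=0.0000). Price 3.8462; hedge Δ=0.0963, bond B=-12.8205.
Each (Δ,B) replicates both successor values, so the strategy is self-financing and V0 is arbitrage-free.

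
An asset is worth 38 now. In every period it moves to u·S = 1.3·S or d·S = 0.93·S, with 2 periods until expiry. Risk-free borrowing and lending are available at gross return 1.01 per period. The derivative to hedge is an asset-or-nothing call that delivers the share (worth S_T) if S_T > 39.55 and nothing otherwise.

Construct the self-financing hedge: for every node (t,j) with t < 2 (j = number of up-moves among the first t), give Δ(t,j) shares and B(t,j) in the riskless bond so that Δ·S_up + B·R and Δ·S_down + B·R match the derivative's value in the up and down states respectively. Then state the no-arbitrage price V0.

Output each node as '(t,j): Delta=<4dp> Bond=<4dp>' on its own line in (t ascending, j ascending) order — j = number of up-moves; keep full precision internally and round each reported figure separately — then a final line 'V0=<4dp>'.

(0,0): Delta=2.8140 Bond=-88.7247
(1,0): Delta=3.5135 Bond=-114.3325
(1,1): Delta=1.0000 Bond=0.0000
V0=18.2076

The replicating-portfolio and risk-neutral prices coincide; use p* = (1.01−0.93)/(1.3−0.93) = 0.2162 for the latter.
At expiry t=2: V(2,0)=0.0000, V(2,1)=45.9420, V(2,2)=64.2200
  t=1,j=0: stock 35.3400 → up 45.9420 (V=45.9420), down 32.8662 (V=0.0000). Price 9.8351; hedge Δ=3.5135, bond B=-114.3325.
  t=1,j=1: stock 49.4000 → up 64.2200 (V=64.2200), down 45.9420 (V=45.9420). Price 49.4000; hedge Δ=1.0000, bond B=0.0000.
  t=0,j=0: stock 38.0000 → up 49.4000 (V=49.4000), down 35.3400 (V=9.8351). Price 18.2076; hedge Δ=2.8140, bond B=-88.7247.
The time-0 hedge costs 18.2076, which is the no-arbitrage price.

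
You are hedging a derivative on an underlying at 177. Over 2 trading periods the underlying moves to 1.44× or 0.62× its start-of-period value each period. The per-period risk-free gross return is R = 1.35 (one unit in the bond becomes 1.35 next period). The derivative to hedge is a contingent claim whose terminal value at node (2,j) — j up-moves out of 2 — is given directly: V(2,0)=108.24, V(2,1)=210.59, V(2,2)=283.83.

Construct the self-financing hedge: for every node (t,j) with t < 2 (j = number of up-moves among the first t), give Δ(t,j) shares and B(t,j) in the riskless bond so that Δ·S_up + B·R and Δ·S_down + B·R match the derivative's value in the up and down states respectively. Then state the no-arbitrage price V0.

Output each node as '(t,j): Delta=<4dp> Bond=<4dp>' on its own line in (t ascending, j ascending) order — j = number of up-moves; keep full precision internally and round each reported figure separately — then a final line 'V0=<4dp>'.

(0,0): Delta=0.3901 Bond=77.6758
(1,0): Delta=1.1374 Bond=22.8544
(1,1): Delta=0.3504 Bond=114.9729
V0=146.7228

No-arbitrage ⇒ martingale measure with p* = (R−d)/(u−d) = 0.8902.
Payoff layer (t=2): V(2,0)=108.2400, V(2,1)=210.5900, V(2,2)=283.8300
Node (1,0) S=109.7400: V=(p*·210.5900+(1−p*)·108.2400)/1.35=147.6715; Δ=(210.5900−108.2400)/(158.0256−68.0388)=1.1374; B=V−Δ·S=22.8544
Node (1,1) S=254.8800: V=(p*·283.8300+(1−p*)·210.5900)/1.35=204.2900; Δ=(283.8300−210.5900)/(367.0272−158.0256)=0.3504; B=V−Δ·S=114.9729
Node (0,0) S=177.0000: V=(p*·204.2900+(1−p*)·147.6715)/1.35=146.7228; Δ=(204.2900−147.6715)/(254.8800−109.7400)=0.3901; B=V−Δ·S=77.6758
Check: Δ(0,0)·S0 + B(0,0) = 146.7228 = V0.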